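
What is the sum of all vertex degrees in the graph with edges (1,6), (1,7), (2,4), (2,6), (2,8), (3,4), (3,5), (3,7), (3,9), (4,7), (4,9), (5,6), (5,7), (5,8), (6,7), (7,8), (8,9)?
34 (handshake: sum of degrees = 2|E| = 2 x 17 = 34)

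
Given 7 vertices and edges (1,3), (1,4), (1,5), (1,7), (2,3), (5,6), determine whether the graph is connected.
Yes (BFS from 1 visits [1, 3, 4, 5, 7, 2, 6] — all 7 vertices reached)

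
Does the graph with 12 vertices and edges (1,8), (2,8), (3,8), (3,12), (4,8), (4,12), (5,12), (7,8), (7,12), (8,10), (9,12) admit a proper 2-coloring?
Yes. Partition: {1, 2, 3, 4, 5, 6, 7, 9, 10, 11}, {8, 12}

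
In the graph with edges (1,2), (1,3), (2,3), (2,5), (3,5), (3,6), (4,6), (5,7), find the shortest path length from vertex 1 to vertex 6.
2 (path: 1 -> 3 -> 6, 2 edges)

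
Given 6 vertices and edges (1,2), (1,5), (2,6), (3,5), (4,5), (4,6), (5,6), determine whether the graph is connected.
Yes (BFS from 1 visits [1, 2, 5, 6, 3, 4] — all 6 vertices reached)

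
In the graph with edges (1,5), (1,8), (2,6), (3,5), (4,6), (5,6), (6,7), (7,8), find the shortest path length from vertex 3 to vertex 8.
3 (path: 3 -> 5 -> 1 -> 8, 3 edges)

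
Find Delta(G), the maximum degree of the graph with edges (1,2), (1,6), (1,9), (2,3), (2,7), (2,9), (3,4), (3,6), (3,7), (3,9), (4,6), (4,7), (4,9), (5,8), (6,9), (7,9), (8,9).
7 (attained at vertex 9)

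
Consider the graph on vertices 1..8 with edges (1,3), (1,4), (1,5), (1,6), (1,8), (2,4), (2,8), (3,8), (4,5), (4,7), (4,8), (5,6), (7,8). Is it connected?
Yes (BFS from 1 visits [1, 3, 4, 5, 6, 8, 2, 7] — all 8 vertices reached)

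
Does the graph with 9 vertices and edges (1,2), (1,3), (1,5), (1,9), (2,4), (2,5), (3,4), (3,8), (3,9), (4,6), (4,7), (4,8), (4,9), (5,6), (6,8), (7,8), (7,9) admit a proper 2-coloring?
No (odd cycle of length 3: 5 -> 1 -> 2 -> 5)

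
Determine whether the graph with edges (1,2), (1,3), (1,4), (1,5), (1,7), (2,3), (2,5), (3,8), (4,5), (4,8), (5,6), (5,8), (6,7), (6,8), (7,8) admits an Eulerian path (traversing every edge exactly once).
No (8 vertices have odd degree: {1, 2, 3, 4, 5, 6, 7, 8}; Eulerian path requires 0 or 2)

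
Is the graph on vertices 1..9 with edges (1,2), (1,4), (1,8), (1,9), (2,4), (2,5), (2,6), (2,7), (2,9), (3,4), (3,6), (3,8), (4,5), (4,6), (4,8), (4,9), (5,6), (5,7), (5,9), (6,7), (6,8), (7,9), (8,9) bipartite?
No (odd cycle of length 3: 2 -> 1 -> 9 -> 2)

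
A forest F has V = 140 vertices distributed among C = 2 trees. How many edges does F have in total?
138 (Each of the 2 component trees on V_i vertices has V_i - 1 edges; summing gives V - C = 140 - 2 = 138)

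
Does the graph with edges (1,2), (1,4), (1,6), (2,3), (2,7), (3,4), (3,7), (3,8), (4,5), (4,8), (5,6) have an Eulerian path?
Yes (the graph is connected and exactly 2 vertices have odd degree: {1, 2}; any Eulerian path must start and end at those)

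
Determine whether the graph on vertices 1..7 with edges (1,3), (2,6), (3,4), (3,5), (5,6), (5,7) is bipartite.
Yes. Partition: {1, 2, 4, 5}, {3, 6, 7}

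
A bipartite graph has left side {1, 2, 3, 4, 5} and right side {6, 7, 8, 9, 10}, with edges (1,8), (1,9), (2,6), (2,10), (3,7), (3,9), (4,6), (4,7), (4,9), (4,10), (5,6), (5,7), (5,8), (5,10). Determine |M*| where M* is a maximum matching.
5 (matching: (1,9), (2,10), (3,7), (4,6), (5,8); upper bound min(|L|,|R|) = min(5,5) = 5)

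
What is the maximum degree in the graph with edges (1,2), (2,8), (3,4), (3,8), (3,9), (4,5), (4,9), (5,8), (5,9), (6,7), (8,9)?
4 (attained at vertices 8, 9)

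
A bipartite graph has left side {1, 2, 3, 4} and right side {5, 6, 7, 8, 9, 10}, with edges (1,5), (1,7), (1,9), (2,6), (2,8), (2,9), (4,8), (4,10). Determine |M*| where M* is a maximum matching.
3 (matching: (1,9), (2,8), (4,10); upper bound min(|L|,|R|) = min(4,6) = 4)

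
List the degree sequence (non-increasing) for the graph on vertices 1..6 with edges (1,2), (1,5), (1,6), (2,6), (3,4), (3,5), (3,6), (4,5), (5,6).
[4, 4, 3, 3, 2, 2] (degrees: deg(1)=3, deg(2)=2, deg(3)=3, deg(4)=2, deg(5)=4, deg(6)=4)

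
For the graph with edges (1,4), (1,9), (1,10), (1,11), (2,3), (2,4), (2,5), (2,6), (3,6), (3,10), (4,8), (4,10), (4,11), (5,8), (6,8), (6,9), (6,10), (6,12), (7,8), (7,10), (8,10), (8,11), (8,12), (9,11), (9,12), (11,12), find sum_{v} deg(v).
52 (handshake: sum of degrees = 2|E| = 2 x 26 = 52)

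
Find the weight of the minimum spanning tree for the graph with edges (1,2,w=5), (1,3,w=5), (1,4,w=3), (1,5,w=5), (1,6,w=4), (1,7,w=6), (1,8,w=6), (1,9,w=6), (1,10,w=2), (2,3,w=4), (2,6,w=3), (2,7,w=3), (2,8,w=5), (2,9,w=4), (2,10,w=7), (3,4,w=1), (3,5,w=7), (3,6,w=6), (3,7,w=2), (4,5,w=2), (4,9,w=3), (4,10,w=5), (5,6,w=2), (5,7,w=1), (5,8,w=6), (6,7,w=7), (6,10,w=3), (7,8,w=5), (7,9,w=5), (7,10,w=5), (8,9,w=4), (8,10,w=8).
21 (MST edges: (1,4,w=3), (1,10,w=2), (2,7,w=3), (3,4,w=1), (3,7,w=2), (4,9,w=3), (5,6,w=2), (5,7,w=1), (8,9,w=4); sum of weights 3 + 2 + 3 + 1 + 2 + 3 + 2 + 1 + 4 = 21)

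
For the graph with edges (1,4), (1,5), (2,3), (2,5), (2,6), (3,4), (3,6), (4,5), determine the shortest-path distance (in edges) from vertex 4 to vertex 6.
2 (path: 4 -> 3 -> 6, 2 edges)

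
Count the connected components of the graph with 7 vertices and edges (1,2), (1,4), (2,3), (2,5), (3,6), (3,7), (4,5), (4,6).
1 (components: {1, 2, 3, 4, 5, 6, 7})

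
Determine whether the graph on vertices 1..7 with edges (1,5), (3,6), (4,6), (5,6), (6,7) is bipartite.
Yes. Partition: {1, 2, 6}, {3, 4, 5, 7}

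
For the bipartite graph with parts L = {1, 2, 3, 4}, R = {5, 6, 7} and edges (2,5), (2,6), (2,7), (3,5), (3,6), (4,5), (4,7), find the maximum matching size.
3 (matching: (2,7), (3,6), (4,5); upper bound min(|L|,|R|) = min(4,3) = 3)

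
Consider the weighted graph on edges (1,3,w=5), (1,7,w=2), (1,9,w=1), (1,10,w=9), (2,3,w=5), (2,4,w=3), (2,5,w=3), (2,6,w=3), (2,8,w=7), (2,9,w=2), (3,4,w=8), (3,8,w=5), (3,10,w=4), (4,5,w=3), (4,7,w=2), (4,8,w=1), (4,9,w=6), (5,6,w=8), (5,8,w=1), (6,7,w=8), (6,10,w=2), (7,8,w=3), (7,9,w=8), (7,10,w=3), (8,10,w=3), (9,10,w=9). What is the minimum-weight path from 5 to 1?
6 (path: 5 -> 8 -> 7 -> 1; weights 1 + 3 + 2 = 6)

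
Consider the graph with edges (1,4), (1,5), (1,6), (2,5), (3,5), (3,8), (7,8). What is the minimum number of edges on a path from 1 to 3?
2 (path: 1 -> 5 -> 3, 2 edges)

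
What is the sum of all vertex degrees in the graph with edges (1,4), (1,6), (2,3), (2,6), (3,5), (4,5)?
12 (handshake: sum of degrees = 2|E| = 2 x 6 = 12)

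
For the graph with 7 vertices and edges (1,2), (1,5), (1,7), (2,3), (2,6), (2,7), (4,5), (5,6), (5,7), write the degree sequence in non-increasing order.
[4, 4, 3, 3, 2, 1, 1] (degrees: deg(1)=3, deg(2)=4, deg(3)=1, deg(4)=1, deg(5)=4, deg(6)=2, deg(7)=3)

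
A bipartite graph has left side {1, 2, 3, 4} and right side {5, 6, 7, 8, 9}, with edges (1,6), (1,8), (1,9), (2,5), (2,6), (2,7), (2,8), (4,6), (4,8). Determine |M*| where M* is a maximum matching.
3 (matching: (1,9), (2,7), (4,8); upper bound min(|L|,|R|) = min(4,5) = 4)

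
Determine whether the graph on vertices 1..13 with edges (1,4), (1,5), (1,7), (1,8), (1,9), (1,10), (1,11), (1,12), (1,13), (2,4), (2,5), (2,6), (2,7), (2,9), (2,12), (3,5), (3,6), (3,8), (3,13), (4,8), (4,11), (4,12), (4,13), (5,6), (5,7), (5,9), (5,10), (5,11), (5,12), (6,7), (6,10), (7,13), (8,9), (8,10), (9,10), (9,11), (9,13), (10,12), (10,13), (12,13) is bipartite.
No (odd cycle of length 3: 7 -> 1 -> 5 -> 7)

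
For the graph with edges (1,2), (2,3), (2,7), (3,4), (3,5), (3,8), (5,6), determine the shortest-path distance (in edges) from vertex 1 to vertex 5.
3 (path: 1 -> 2 -> 3 -> 5, 3 edges)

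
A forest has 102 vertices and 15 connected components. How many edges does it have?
87 (Each of the 15 component trees on V_i vertices has V_i - 1 edges; summing gives V - C = 102 - 15 = 87)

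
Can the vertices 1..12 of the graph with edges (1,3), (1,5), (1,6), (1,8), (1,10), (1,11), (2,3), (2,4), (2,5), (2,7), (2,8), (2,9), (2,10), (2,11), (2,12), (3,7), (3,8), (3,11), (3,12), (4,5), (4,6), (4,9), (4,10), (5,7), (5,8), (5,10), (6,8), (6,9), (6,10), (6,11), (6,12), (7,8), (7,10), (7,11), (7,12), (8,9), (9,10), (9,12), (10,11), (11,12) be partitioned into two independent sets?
No (odd cycle of length 3: 8 -> 1 -> 6 -> 8)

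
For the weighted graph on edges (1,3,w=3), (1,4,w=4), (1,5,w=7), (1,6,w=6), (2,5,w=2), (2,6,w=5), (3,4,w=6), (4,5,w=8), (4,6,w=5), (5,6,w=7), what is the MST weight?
19 (MST edges: (1,3,w=3), (1,4,w=4), (2,5,w=2), (2,6,w=5), (4,6,w=5); sum of weights 3 + 4 + 2 + 5 + 5 = 19)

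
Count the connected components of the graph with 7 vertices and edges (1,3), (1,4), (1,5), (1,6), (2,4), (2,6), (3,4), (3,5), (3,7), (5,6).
1 (components: {1, 2, 3, 4, 5, 6, 7})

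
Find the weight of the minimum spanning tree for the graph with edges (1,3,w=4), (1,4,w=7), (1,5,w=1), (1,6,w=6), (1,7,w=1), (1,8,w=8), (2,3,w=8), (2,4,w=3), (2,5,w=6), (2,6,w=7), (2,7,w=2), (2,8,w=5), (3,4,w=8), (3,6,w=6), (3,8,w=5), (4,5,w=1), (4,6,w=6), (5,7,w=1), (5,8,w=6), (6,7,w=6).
20 (MST edges: (1,3,w=4), (1,5,w=1), (1,6,w=6), (1,7,w=1), (2,7,w=2), (2,8,w=5), (4,5,w=1); sum of weights 4 + 1 + 6 + 1 + 2 + 5 + 1 = 20)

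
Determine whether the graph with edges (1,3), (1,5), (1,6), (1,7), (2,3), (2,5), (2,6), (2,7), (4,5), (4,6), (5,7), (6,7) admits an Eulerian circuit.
Yes (the graph is connected and all 7 vertices have even degree)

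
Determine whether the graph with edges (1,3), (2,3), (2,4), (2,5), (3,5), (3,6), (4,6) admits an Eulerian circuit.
No (2 vertices have odd degree: {1, 2}; Eulerian circuit requires 0)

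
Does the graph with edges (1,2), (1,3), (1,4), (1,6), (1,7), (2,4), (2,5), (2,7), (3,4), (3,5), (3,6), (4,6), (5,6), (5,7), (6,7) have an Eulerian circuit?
No (2 vertices have odd degree: {1, 6}; Eulerian circuit requires 0)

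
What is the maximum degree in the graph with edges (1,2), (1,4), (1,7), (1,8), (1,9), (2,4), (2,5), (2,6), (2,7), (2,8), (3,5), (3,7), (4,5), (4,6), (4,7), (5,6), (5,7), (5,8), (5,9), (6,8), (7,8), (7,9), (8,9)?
7 (attained at vertices 5, 7)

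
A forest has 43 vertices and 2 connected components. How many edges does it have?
41 (Each of the 2 component trees on V_i vertices has V_i - 1 edges; summing gives V - C = 43 - 2 = 41)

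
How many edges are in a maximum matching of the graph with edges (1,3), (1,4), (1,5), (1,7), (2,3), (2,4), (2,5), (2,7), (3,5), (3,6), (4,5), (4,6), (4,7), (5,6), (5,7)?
3 (matching: (1,5), (2,7), (3,6); upper bound floor(n/2) = floor(7/2) = 3)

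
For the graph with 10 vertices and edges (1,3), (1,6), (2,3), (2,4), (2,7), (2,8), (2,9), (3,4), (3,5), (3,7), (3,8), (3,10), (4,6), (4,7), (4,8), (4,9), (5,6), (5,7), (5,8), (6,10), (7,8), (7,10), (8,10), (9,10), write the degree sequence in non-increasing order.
[7, 6, 6, 6, 5, 5, 4, 4, 3, 2] (degrees: deg(1)=2, deg(2)=5, deg(3)=7, deg(4)=6, deg(5)=4, deg(6)=4, deg(7)=6, deg(8)=6, deg(9)=3, deg(10)=5)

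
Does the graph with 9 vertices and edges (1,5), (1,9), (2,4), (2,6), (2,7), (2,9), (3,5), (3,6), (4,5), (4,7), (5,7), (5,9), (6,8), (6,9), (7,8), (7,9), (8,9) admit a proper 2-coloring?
No (odd cycle of length 3: 5 -> 1 -> 9 -> 5)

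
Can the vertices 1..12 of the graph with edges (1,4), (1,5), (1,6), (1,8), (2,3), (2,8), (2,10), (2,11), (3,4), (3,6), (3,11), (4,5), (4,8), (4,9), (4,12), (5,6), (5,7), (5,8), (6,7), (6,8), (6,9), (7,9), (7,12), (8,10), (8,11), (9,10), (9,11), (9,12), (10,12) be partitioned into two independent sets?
No (odd cycle of length 3: 4 -> 1 -> 5 -> 4)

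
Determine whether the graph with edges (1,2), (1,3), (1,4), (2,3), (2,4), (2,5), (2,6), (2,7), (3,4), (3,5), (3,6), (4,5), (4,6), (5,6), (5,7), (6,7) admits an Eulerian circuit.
No (6 vertices have odd degree: {1, 3, 4, 5, 6, 7}; Eulerian circuit requires 0)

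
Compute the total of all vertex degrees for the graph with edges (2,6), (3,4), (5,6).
6 (handshake: sum of degrees = 2|E| = 2 x 3 = 6)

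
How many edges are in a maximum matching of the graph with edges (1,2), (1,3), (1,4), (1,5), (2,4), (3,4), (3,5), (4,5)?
2 (matching: (1,3), (4,5); upper bound floor(n/2) = floor(5/2) = 2)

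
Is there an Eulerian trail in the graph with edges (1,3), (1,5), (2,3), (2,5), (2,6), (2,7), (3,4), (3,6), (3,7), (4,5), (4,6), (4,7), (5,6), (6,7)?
Yes (the graph is connected and exactly 2 vertices have odd degree: {3, 6}; any Eulerian path must start and end at those)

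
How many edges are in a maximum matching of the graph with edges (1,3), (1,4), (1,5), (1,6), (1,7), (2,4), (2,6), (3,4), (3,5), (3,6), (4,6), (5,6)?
3 (matching: (1,7), (2,6), (3,5); upper bound floor(n/2) = floor(7/2) = 3)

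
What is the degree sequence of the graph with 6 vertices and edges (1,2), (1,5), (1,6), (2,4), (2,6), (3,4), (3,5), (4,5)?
[3, 3, 3, 3, 2, 2] (degrees: deg(1)=3, deg(2)=3, deg(3)=2, deg(4)=3, deg(5)=3, deg(6)=2)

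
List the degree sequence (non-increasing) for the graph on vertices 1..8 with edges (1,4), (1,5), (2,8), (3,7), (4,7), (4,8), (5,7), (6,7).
[4, 3, 2, 2, 2, 1, 1, 1] (degrees: deg(1)=2, deg(2)=1, deg(3)=1, deg(4)=3, deg(5)=2, deg(6)=1, deg(7)=4, deg(8)=2)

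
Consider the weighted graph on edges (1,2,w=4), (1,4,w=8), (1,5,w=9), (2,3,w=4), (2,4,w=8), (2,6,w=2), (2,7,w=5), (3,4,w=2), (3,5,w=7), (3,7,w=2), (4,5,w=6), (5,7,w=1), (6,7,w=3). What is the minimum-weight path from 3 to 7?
2 (path: 3 -> 7; weights 2 = 2)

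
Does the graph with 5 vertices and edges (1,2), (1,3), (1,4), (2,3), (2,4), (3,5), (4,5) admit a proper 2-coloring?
No (odd cycle of length 3: 2 -> 1 -> 3 -> 2)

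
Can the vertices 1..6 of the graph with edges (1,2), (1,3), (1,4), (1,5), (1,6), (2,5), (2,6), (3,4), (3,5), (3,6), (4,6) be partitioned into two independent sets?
No (odd cycle of length 3: 6 -> 1 -> 4 -> 6)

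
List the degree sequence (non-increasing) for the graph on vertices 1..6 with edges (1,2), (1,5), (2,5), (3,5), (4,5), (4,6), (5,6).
[5, 2, 2, 2, 2, 1] (degrees: deg(1)=2, deg(2)=2, deg(3)=1, deg(4)=2, deg(5)=5, deg(6)=2)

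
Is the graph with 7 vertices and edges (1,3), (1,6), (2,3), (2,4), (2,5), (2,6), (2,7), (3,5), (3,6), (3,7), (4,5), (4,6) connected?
Yes (BFS from 1 visits [1, 3, 6, 2, 5, 7, 4] — all 7 vertices reached)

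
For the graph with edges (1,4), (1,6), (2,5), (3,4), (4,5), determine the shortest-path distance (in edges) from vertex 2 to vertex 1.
3 (path: 2 -> 5 -> 4 -> 1, 3 edges)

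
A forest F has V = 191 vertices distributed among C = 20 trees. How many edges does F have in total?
171 (Each of the 20 component trees on V_i vertices has V_i - 1 edges; summing gives V - C = 191 - 20 = 171)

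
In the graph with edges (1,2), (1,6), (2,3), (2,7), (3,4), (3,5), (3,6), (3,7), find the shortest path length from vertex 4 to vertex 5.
2 (path: 4 -> 3 -> 5, 2 edges)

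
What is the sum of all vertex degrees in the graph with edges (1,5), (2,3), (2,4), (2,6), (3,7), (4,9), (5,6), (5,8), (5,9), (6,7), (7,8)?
22 (handshake: sum of degrees = 2|E| = 2 x 11 = 22)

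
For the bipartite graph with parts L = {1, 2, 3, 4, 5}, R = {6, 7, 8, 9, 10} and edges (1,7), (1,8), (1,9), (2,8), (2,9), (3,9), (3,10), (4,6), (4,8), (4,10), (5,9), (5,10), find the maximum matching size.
5 (matching: (1,7), (2,8), (3,10), (4,6), (5,9); upper bound min(|L|,|R|) = min(5,5) = 5)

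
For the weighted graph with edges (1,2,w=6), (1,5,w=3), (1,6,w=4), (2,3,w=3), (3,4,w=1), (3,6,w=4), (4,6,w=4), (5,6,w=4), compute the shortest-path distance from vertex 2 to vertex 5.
9 (path: 2 -> 1 -> 5; weights 6 + 3 = 9)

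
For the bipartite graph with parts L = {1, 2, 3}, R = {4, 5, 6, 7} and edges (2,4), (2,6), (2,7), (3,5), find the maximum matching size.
2 (matching: (2,7), (3,5); upper bound min(|L|,|R|) = min(3,4) = 3)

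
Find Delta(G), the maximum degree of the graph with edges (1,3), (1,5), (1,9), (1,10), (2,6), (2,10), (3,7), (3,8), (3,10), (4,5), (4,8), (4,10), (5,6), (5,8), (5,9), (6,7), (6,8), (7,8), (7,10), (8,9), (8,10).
7 (attained at vertex 8)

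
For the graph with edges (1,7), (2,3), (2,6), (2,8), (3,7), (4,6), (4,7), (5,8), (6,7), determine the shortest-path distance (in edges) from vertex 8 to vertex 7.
3 (path: 8 -> 2 -> 6 -> 7, 3 edges)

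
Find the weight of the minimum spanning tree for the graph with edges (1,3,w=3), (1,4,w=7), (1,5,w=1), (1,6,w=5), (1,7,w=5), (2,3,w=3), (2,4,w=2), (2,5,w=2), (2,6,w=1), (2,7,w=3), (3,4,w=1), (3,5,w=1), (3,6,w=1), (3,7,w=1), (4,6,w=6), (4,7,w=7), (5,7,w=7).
6 (MST edges: (1,5,w=1), (2,6,w=1), (3,4,w=1), (3,5,w=1), (3,6,w=1), (3,7,w=1); sum of weights 1 + 1 + 1 + 1 + 1 + 1 = 6)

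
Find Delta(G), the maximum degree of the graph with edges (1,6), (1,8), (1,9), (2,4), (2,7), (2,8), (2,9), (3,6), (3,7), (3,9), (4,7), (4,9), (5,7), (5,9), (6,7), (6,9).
6 (attained at vertex 9)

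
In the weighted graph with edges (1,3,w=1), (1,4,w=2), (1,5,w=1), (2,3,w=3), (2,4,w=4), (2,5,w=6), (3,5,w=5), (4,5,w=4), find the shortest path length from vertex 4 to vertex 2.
4 (path: 4 -> 2; weights 4 = 4)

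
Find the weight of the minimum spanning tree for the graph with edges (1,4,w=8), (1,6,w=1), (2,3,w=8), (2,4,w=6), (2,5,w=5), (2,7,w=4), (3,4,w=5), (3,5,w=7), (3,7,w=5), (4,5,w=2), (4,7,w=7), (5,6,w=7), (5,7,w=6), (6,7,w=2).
19 (MST edges: (1,6,w=1), (2,5,w=5), (2,7,w=4), (3,7,w=5), (4,5,w=2), (6,7,w=2); sum of weights 1 + 5 + 4 + 5 + 2 + 2 = 19)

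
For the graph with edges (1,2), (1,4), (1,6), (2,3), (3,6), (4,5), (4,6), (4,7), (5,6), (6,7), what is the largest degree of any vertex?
5 (attained at vertex 6)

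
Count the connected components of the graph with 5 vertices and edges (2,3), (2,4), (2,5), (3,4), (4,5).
2 (components: {1}, {2, 3, 4, 5})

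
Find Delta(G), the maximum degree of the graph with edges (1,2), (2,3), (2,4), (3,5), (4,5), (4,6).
3 (attained at vertices 2, 4)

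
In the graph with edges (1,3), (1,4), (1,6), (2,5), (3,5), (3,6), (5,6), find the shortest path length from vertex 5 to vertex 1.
2 (path: 5 -> 6 -> 1, 2 edges)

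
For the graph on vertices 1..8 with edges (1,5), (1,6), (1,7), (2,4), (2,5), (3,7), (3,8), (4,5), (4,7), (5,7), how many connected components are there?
1 (components: {1, 2, 3, 4, 5, 6, 7, 8})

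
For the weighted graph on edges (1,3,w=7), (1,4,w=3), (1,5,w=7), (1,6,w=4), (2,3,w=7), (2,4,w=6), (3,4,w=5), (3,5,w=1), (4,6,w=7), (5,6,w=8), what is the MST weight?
19 (MST edges: (1,4,w=3), (1,6,w=4), (2,4,w=6), (3,4,w=5), (3,5,w=1); sum of weights 3 + 4 + 6 + 5 + 1 = 19)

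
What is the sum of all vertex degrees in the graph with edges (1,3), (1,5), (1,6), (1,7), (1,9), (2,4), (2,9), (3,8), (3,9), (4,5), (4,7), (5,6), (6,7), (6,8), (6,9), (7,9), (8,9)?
34 (handshake: sum of degrees = 2|E| = 2 x 17 = 34)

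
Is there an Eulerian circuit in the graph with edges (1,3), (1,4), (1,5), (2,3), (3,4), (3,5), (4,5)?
No (4 vertices have odd degree: {1, 2, 4, 5}; Eulerian circuit requires 0)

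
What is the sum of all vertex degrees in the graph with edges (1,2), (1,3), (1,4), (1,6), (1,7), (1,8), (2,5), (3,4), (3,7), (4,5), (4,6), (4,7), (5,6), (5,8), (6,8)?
30 (handshake: sum of degrees = 2|E| = 2 x 15 = 30)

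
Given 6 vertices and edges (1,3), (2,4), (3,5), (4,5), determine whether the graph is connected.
No, it has 2 components: {1, 2, 3, 4, 5}, {6}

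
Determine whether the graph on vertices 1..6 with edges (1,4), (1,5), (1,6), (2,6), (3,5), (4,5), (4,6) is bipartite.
No (odd cycle of length 3: 6 -> 1 -> 4 -> 6)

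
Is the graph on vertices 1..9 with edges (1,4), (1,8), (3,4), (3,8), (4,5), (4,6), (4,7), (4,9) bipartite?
Yes. Partition: {1, 2, 3, 5, 6, 7, 9}, {4, 8}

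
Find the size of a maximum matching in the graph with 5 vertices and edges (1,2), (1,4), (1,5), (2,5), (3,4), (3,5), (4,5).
2 (matching: (1,4), (3,5); upper bound floor(n/2) = floor(5/2) = 2)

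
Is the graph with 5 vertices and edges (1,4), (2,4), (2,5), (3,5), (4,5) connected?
Yes (BFS from 1 visits [1, 4, 2, 5, 3] — all 5 vertices reached)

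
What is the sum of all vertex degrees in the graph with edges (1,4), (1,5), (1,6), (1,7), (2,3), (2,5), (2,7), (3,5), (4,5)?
18 (handshake: sum of degrees = 2|E| = 2 x 9 = 18)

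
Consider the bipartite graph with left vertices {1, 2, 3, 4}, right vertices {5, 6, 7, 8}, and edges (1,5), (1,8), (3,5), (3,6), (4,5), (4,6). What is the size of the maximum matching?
3 (matching: (1,8), (3,6), (4,5); upper bound min(|L|,|R|) = min(4,4) = 4)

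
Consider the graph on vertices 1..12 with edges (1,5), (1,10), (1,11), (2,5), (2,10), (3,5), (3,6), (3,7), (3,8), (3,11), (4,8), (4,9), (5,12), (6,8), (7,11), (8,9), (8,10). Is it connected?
Yes (BFS from 1 visits [1, 5, 10, 11, 2, 3, 12, 8, 7, 6, 4, 9] — all 12 vertices reached)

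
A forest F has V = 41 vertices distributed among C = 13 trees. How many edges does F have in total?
28 (Each of the 13 component trees on V_i vertices has V_i - 1 edges; summing gives V - C = 41 - 13 = 28)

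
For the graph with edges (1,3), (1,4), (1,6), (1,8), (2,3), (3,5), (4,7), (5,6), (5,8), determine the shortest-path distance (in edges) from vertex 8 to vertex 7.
3 (path: 8 -> 1 -> 4 -> 7, 3 edges)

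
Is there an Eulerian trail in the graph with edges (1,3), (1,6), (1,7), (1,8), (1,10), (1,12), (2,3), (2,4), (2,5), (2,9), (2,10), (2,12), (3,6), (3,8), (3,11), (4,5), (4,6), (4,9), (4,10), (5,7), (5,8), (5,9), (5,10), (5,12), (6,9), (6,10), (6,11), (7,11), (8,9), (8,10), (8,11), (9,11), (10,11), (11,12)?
No (6 vertices have odd degree: {3, 4, 5, 7, 10, 11}; Eulerian path requires 0 or 2)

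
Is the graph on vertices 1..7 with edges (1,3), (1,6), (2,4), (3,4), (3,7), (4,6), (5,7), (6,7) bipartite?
Yes. Partition: {1, 4, 7}, {2, 3, 5, 6}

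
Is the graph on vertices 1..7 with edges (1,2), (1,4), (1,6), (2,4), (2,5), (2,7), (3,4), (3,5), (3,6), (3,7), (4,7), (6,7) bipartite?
No (odd cycle of length 3: 2 -> 1 -> 4 -> 2)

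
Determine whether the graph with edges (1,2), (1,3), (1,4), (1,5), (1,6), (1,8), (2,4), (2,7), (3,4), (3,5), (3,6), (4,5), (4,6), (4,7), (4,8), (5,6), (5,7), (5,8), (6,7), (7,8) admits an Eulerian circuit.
No (4 vertices have odd degree: {2, 4, 6, 7}; Eulerian circuit requires 0)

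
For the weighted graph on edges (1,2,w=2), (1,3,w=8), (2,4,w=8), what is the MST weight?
18 (MST edges: (1,2,w=2), (1,3,w=8), (2,4,w=8); sum of weights 2 + 8 + 8 = 18)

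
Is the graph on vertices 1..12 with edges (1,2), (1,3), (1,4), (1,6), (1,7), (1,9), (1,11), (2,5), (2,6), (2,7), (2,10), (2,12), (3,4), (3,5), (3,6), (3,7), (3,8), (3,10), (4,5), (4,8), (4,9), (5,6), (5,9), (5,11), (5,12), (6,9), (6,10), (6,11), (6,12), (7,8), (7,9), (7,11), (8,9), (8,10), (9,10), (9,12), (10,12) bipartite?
No (odd cycle of length 3: 2 -> 1 -> 6 -> 2)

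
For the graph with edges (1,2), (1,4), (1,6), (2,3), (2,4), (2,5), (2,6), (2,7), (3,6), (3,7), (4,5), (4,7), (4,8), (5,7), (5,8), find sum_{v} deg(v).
30 (handshake: sum of degrees = 2|E| = 2 x 15 = 30)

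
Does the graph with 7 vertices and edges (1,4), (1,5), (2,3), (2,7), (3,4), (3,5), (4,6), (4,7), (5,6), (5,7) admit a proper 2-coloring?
Yes. Partition: {1, 3, 6, 7}, {2, 4, 5}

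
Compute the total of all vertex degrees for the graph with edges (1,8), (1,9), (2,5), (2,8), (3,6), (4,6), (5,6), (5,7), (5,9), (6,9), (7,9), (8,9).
24 (handshake: sum of degrees = 2|E| = 2 x 12 = 24)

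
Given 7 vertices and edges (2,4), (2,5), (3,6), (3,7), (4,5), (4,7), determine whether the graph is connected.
No, it has 2 components: {1}, {2, 3, 4, 5, 6, 7}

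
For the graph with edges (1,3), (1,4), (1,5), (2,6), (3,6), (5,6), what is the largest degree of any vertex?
3 (attained at vertices 1, 6)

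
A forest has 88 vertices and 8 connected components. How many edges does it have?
80 (Each of the 8 component trees on V_i vertices has V_i - 1 edges; summing gives V - C = 88 - 8 = 80)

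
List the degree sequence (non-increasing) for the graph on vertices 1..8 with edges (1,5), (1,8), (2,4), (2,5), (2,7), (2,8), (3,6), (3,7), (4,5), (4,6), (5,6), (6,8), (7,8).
[4, 4, 4, 4, 3, 3, 2, 2] (degrees: deg(1)=2, deg(2)=4, deg(3)=2, deg(4)=3, deg(5)=4, deg(6)=4, deg(7)=3, deg(8)=4)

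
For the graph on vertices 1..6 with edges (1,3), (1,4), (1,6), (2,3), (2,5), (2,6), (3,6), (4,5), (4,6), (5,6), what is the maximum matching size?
3 (matching: (1,3), (2,6), (4,5); upper bound floor(n/2) = floor(6/2) = 3)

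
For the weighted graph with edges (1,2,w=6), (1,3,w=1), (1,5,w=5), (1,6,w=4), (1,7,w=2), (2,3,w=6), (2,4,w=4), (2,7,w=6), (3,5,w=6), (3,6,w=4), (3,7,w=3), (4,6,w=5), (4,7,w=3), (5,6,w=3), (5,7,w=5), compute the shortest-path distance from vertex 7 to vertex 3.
3 (path: 7 -> 3; weights 3 = 3)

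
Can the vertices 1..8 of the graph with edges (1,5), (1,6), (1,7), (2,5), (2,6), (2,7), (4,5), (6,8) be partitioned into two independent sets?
Yes. Partition: {1, 2, 3, 4, 8}, {5, 6, 7}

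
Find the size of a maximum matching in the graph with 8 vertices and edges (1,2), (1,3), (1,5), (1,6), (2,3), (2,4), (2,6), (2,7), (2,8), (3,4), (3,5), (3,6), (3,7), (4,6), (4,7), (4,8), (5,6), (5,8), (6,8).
4 (matching: (1,5), (2,4), (3,7), (6,8); upper bound floor(n/2) = floor(8/2) = 4)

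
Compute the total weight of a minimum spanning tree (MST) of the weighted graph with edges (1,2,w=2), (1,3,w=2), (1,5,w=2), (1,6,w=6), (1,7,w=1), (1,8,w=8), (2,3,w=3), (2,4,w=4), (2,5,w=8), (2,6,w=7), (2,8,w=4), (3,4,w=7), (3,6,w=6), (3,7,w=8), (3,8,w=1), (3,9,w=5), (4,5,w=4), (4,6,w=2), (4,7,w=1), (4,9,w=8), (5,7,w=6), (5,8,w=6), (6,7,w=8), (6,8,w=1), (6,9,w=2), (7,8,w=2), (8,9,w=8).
12 (MST edges: (1,2,w=2), (1,3,w=2), (1,5,w=2), (1,7,w=1), (3,8,w=1), (4,7,w=1), (6,8,w=1), (6,9,w=2); sum of weights 2 + 2 + 2 + 1 + 1 + 1 + 1 + 2 = 12)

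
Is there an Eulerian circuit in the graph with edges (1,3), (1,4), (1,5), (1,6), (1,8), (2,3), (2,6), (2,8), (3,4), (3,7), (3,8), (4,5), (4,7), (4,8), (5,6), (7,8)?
No (8 vertices have odd degree: {1, 2, 3, 4, 5, 6, 7, 8}; Eulerian circuit requires 0)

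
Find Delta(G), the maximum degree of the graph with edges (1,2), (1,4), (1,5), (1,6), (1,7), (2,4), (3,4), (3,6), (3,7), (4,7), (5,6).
5 (attained at vertex 1)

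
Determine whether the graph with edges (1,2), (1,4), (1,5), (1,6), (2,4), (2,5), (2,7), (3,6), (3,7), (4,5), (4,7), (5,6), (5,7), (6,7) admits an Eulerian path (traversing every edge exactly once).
Yes (the graph is connected and exactly 2 vertices have odd degree: {5, 7}; any Eulerian path must start and end at those)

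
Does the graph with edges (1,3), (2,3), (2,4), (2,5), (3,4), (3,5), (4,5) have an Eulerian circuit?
No (4 vertices have odd degree: {1, 2, 4, 5}; Eulerian circuit requires 0)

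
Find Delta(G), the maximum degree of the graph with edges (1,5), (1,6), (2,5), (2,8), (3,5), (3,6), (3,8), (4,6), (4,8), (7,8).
4 (attained at vertex 8)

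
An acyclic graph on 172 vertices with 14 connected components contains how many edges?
158 (Each of the 14 component trees on V_i vertices has V_i - 1 edges; summing gives V - C = 172 - 14 = 158)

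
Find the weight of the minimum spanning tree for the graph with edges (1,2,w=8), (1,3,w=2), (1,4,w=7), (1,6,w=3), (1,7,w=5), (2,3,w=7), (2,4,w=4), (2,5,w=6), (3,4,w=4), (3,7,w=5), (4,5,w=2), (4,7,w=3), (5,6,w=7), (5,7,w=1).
16 (MST edges: (1,3,w=2), (1,6,w=3), (2,4,w=4), (3,4,w=4), (4,5,w=2), (5,7,w=1); sum of weights 2 + 3 + 4 + 4 + 2 + 1 = 16)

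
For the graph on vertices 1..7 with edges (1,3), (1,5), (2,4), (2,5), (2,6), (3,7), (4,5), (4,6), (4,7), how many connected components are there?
1 (components: {1, 2, 3, 4, 5, 6, 7})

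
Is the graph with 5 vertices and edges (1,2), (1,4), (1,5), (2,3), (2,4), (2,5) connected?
Yes (BFS from 1 visits [1, 2, 4, 5, 3] — all 5 vertices reached)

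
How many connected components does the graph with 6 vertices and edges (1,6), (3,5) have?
4 (components: {1, 6}, {2}, {3, 5}, {4})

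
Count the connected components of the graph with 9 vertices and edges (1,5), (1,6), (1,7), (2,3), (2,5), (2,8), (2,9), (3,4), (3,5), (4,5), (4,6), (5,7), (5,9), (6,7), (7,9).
1 (components: {1, 2, 3, 4, 5, 6, 7, 8, 9})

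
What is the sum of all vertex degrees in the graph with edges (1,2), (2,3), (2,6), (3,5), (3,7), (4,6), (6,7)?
14 (handshake: sum of degrees = 2|E| = 2 x 7 = 14)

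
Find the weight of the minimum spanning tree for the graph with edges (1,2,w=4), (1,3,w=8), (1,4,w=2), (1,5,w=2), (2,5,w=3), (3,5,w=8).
15 (MST edges: (1,3,w=8), (1,4,w=2), (1,5,w=2), (2,5,w=3); sum of weights 8 + 2 + 2 + 3 = 15)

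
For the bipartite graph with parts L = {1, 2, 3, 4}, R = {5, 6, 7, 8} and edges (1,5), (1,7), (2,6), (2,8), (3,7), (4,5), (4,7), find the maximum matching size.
3 (matching: (1,7), (2,8), (4,5); upper bound min(|L|,|R|) = min(4,4) = 4)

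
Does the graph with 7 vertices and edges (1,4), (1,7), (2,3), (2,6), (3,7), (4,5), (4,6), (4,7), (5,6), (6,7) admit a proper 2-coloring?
No (odd cycle of length 3: 7 -> 1 -> 4 -> 7)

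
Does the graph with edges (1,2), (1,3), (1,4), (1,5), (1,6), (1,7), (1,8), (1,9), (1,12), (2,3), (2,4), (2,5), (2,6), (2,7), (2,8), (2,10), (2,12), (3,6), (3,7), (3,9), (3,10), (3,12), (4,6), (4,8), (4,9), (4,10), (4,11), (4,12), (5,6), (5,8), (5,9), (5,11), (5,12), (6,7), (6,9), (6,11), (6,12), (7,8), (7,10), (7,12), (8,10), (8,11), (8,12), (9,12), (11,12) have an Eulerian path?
No (8 vertices have odd degree: {1, 2, 3, 5, 6, 7, 10, 11}; Eulerian path requires 0 or 2)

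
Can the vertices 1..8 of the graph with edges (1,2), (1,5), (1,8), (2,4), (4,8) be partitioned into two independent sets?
Yes. Partition: {1, 3, 4, 6, 7}, {2, 5, 8}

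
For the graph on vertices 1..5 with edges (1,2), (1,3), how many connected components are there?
3 (components: {1, 2, 3}, {4}, {5})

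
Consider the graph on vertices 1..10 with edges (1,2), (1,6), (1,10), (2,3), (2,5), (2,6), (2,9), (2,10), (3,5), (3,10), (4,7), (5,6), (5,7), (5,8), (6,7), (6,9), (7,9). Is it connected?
Yes (BFS from 1 visits [1, 2, 6, 10, 3, 5, 9, 7, 8, 4] — all 10 vertices reached)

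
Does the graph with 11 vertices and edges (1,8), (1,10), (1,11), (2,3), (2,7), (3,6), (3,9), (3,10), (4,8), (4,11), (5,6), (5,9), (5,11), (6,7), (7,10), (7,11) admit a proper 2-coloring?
Yes. Partition: {1, 3, 4, 5, 7}, {2, 6, 8, 9, 10, 11}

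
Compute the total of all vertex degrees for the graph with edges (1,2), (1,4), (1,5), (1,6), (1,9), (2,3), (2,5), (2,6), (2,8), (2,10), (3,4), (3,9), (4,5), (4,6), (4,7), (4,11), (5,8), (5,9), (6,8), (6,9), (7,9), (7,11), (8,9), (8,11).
48 (handshake: sum of degrees = 2|E| = 2 x 24 = 48)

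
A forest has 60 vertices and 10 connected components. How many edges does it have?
50 (Each of the 10 component trees on V_i vertices has V_i - 1 edges; summing gives V - C = 60 - 10 = 50)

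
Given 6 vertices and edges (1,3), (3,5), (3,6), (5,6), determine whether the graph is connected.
No, it has 3 components: {1, 3, 5, 6}, {2}, {4}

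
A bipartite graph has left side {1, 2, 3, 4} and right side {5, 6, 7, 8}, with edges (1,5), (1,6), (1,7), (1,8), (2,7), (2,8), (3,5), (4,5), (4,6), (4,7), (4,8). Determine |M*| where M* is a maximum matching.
4 (matching: (1,8), (2,7), (3,5), (4,6); upper bound min(|L|,|R|) = min(4,4) = 4)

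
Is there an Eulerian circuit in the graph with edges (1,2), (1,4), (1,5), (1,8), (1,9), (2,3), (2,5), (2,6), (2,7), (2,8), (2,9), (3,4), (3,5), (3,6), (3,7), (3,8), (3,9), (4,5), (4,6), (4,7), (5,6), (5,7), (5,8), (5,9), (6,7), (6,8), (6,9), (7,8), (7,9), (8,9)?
No (8 vertices have odd degree: {1, 2, 3, 4, 6, 7, 8, 9}; Eulerian circuit requires 0)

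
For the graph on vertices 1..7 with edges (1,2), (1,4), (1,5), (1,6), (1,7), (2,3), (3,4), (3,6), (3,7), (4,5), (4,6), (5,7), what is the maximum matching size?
3 (matching: (1,6), (3,7), (4,5); upper bound floor(n/2) = floor(7/2) = 3)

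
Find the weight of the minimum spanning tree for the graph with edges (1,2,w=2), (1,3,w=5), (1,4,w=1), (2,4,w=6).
8 (MST edges: (1,2,w=2), (1,3,w=5), (1,4,w=1); sum of weights 2 + 5 + 1 = 8)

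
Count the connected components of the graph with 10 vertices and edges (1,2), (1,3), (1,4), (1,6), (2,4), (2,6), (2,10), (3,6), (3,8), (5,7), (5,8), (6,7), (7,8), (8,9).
1 (components: {1, 2, 3, 4, 5, 6, 7, 8, 9, 10})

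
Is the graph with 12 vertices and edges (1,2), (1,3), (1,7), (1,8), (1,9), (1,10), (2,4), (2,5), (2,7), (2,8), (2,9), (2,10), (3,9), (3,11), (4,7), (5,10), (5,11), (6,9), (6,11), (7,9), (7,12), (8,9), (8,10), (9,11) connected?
Yes (BFS from 1 visits [1, 2, 3, 7, 8, 9, 10, 4, 5, 11, 12, 6] — all 12 vertices reached)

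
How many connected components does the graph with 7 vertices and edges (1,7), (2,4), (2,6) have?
4 (components: {1, 7}, {2, 4, 6}, {3}, {5})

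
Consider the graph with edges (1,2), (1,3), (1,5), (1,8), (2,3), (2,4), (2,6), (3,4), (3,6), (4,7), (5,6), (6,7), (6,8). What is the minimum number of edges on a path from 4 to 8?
3 (path: 4 -> 3 -> 6 -> 8, 3 edges)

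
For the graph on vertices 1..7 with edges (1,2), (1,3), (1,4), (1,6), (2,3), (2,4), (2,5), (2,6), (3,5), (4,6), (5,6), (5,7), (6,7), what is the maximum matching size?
3 (matching: (1,4), (2,5), (6,7); upper bound floor(n/2) = floor(7/2) = 3)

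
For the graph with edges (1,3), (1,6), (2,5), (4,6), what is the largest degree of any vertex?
2 (attained at vertices 1, 6)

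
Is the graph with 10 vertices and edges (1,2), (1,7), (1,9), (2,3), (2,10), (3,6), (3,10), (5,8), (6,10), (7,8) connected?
No, it has 2 components: {1, 2, 3, 5, 6, 7, 8, 9, 10}, {4}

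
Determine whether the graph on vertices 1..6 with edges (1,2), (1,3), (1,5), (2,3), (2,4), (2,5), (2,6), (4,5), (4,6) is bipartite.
No (odd cycle of length 3: 2 -> 1 -> 3 -> 2)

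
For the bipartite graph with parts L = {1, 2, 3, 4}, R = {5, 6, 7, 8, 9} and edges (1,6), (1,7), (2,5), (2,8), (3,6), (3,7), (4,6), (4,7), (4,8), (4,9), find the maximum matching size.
4 (matching: (1,7), (2,8), (3,6), (4,9); upper bound min(|L|,|R|) = min(4,5) = 4)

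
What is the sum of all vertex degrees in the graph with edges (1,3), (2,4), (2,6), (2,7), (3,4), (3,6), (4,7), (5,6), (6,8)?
18 (handshake: sum of degrees = 2|E| = 2 x 9 = 18)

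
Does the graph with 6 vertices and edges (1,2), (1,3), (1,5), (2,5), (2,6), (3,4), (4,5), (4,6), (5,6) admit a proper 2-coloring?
No (odd cycle of length 3: 2 -> 1 -> 5 -> 2)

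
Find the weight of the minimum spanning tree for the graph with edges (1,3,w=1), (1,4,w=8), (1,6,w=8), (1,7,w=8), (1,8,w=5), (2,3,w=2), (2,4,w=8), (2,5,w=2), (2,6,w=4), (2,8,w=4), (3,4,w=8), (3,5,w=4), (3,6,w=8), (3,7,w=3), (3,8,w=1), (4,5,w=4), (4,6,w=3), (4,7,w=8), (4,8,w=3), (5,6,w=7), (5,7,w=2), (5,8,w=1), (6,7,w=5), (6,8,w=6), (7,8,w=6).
13 (MST edges: (1,3,w=1), (2,3,w=2), (3,8,w=1), (4,6,w=3), (4,8,w=3), (5,7,w=2), (5,8,w=1); sum of weights 1 + 2 + 1 + 3 + 3 + 2 + 1 = 13)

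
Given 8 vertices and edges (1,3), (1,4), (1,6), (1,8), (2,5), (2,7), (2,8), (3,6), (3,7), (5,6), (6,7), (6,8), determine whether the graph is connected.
Yes (BFS from 1 visits [1, 3, 4, 6, 8, 7, 5, 2] — all 8 vertices reached)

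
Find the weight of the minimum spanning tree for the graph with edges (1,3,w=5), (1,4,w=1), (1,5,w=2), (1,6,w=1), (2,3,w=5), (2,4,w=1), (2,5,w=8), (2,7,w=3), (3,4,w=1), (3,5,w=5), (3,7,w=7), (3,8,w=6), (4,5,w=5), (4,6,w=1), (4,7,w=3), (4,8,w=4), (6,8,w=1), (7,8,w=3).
10 (MST edges: (1,4,w=1), (1,5,w=2), (1,6,w=1), (2,4,w=1), (2,7,w=3), (3,4,w=1), (6,8,w=1); sum of weights 1 + 2 + 1 + 1 + 3 + 1 + 1 = 10)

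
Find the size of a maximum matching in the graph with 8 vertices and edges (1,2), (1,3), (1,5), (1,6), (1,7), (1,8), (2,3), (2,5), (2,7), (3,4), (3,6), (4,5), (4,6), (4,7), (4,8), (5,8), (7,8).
4 (matching: (1,7), (2,5), (3,6), (4,8); upper bound floor(n/2) = floor(8/2) = 4)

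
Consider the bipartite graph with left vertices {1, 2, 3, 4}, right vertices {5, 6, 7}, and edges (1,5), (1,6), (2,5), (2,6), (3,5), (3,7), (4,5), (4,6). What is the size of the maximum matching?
3 (matching: (1,6), (2,5), (3,7); upper bound min(|L|,|R|) = min(4,3) = 3)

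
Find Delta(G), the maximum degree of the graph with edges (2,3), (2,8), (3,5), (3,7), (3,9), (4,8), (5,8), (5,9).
4 (attained at vertex 3)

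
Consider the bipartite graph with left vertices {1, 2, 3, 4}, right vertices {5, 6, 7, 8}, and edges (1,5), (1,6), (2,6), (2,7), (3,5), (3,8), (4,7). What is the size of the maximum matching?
4 (matching: (1,5), (2,6), (3,8), (4,7); upper bound min(|L|,|R|) = min(4,4) = 4)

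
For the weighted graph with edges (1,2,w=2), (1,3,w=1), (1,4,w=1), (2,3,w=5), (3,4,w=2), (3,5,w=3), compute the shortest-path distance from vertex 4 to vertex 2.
3 (path: 4 -> 1 -> 2; weights 1 + 2 = 3)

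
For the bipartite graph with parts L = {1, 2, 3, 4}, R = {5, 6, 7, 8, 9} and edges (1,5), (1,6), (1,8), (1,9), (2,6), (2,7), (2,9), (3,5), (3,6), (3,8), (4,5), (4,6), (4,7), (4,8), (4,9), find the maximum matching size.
4 (matching: (1,9), (2,7), (3,8), (4,6); upper bound min(|L|,|R|) = min(4,5) = 4)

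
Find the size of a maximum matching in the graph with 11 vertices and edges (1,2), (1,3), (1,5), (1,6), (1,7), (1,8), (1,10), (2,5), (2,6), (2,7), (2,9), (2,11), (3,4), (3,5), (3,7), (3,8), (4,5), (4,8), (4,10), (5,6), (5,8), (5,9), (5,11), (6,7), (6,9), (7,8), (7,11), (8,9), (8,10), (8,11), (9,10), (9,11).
5 (matching: (1,5), (3,4), (6,7), (8,11), (9,10); upper bound floor(n/2) = floor(11/2) = 5)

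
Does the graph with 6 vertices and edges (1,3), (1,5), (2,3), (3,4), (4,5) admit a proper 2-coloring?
Yes. Partition: {1, 2, 4, 6}, {3, 5}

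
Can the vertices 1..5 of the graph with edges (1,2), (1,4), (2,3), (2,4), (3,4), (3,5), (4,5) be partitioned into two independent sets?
No (odd cycle of length 3: 4 -> 1 -> 2 -> 4)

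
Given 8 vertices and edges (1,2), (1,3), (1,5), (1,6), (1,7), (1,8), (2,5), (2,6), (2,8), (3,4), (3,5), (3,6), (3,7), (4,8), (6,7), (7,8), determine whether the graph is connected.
Yes (BFS from 1 visits [1, 2, 3, 5, 6, 7, 8, 4] — all 8 vertices reached)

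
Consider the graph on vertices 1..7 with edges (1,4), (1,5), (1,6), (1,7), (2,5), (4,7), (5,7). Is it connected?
No, it has 2 components: {1, 2, 4, 5, 6, 7}, {3}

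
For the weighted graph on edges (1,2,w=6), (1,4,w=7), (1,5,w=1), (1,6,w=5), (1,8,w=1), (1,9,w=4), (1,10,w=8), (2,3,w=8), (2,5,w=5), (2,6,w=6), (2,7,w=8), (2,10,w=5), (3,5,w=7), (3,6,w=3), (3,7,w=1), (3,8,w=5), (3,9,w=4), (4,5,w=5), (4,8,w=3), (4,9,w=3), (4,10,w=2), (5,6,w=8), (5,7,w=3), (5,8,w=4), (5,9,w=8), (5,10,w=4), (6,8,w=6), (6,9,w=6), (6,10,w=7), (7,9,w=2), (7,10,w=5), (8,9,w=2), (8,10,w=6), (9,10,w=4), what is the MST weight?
20 (MST edges: (1,5,w=1), (1,8,w=1), (2,10,w=5), (3,6,w=3), (3,7,w=1), (4,8,w=3), (4,10,w=2), (7,9,w=2), (8,9,w=2); sum of weights 1 + 1 + 5 + 3 + 1 + 3 + 2 + 2 + 2 = 20)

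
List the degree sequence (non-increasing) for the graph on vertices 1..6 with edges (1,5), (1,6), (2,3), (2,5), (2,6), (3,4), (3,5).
[3, 3, 3, 2, 2, 1] (degrees: deg(1)=2, deg(2)=3, deg(3)=3, deg(4)=1, deg(5)=3, deg(6)=2)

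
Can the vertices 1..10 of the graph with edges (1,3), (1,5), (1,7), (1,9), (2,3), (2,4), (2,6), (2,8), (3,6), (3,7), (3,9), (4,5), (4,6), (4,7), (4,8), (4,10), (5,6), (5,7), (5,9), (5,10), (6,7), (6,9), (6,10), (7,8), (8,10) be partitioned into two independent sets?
No (odd cycle of length 3: 9 -> 1 -> 3 -> 9)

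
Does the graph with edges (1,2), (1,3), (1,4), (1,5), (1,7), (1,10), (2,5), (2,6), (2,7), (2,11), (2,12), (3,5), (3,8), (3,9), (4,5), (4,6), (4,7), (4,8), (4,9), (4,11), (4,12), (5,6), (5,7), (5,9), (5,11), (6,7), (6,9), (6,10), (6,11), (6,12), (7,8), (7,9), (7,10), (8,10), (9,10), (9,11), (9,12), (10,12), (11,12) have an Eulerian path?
Yes — and in fact it has an Eulerian circuit (the graph is connected and all 12 vertices have even degree)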